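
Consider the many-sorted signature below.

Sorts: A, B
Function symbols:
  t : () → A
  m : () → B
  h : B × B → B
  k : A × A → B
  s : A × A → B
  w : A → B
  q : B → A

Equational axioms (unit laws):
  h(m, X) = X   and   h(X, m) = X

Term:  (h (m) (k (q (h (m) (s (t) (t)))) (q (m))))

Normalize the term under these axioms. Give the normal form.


1. (h (m) (k (q (h (m) (s (t) (t)))) (q (m))))  →  (k (q (h (m) (s (t) (t)))) (q (m)))
2. (k (q (h (m) (s (t) (t)))) (q (m)))  →  (k (q (s (t) (t))) (q (m)))

normal form = (k (q (s (t) (t))) (q (m)))


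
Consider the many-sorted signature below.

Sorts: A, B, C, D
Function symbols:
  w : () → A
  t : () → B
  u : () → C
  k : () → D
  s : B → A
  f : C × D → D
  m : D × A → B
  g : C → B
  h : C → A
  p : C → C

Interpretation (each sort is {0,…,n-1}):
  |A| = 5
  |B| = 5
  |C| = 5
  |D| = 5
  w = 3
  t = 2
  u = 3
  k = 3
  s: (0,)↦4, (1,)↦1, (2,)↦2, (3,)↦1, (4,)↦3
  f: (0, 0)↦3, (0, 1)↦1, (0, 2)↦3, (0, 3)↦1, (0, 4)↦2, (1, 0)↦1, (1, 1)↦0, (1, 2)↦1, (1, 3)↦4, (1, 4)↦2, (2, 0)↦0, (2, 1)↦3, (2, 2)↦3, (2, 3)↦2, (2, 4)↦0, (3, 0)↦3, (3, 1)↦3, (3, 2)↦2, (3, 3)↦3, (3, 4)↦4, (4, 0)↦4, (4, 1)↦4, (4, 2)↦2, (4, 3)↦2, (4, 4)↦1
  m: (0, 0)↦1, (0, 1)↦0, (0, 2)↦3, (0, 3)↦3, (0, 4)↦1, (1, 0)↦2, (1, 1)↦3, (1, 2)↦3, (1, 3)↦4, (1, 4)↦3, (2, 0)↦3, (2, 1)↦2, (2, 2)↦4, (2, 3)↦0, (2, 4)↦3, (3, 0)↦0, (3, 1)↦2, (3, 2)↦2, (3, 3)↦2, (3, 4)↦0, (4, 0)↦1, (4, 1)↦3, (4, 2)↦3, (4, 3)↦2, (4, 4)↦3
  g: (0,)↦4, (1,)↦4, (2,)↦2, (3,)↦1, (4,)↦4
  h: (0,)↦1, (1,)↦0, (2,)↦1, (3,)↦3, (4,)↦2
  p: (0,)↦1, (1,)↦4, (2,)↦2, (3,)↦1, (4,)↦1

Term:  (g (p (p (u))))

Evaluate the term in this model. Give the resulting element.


value = 4

  u = 3
  (p (u)) = p(3,) = 1
  (p (p (u))) = p(1,) = 4
  (g (p (p (u)))) = g(4,) = 4


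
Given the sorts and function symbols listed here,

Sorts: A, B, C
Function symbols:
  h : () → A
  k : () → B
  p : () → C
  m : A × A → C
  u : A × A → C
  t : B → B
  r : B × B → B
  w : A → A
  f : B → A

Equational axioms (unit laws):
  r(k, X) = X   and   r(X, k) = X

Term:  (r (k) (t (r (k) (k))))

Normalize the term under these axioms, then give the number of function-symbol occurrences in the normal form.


1. (r (k) (t (r (k) (k))))  →  (t (r (k) (k)))
2. (t (r (k) (k)))  →  (t (k))
normal form: (t (k))

size = 2


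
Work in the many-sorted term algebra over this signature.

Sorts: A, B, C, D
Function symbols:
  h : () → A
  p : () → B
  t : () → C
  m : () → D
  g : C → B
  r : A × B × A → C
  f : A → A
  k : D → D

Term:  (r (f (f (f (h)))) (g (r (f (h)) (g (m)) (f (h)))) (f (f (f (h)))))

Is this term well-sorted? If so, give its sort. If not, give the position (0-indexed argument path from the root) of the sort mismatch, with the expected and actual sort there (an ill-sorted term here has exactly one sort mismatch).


        (h) : A
      (f (h)) : A
    (f (f (h))) : A
  (f (f (f (h)))) : A
        (h) : A
      (f (h)) : A
        (m) : D
      (g (m)) : ✗ arg 0 at [1, 0, 1, 0] has sort D, expected C
        (h) : A
      (f (h)) : A
        (h) : A
      (f (h)) : A
    (f (f (h))) : A
  (f (f (f (h)))) : A

ill-sorted at position [1, 0, 1, 0]: expected C, got D


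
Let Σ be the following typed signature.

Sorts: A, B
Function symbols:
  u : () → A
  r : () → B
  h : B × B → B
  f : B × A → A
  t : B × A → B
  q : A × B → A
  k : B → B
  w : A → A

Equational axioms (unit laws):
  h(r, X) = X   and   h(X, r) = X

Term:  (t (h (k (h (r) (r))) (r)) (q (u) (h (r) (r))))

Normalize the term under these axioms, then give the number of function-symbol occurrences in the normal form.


size = 6

1. (t (h (k (h (r) (r))) (r)) (q (u) (h (r) (r))))  →  (t (k (h (r) (r))) (q (u) (h (r) (r))))
2. (t (k (h (r) (r))) (q (u) (h (r) (r))))  →  (t (k (r)) (q (u) (h (r) (r))))
3. (t (k (r)) (q (u) (h (r) (r))))  →  (t (k (r)) (q (u) (r)))
normal form: (t (k (r)) (q (u) (r)))


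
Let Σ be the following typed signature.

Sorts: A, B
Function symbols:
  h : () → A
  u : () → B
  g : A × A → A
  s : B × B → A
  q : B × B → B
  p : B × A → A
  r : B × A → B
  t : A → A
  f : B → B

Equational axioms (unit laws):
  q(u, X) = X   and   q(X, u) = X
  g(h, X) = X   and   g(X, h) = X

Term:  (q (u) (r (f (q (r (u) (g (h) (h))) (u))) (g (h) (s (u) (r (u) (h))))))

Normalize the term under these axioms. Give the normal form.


1. (q (u) (r (f (q (r (u) (g (h) (h))) (u))) (g (h) (s (u) (r (u) (h))))))  →  (r (f (q (r (u) (g (h) (h))) (u))) (g (h) (s (u) (r (u) (h)))))
2. (r (f (q (r (u) (g (h) (h))) (u))) (g (h) (s (u) (r (u) (h)))))  →  (r (f (r (u) (g (h) (h)))) (g (h) (s (u) (r (u) (h)))))
3. (r (f (r (u) (g (h) (h)))) (g (h) (s (u) (r (u) (h)))))  →  (r (f (r (u) (h))) (g (h) (s (u) (r (u) (h)))))
4. (r (f (r (u) (h))) (g (h) (s (u) (r (u) (h)))))  →  (r (f (r (u) (h))) (s (u) (r (u) (h))))

normal form = (r (f (r (u) (h))) (s (u) (r (u) (h))))


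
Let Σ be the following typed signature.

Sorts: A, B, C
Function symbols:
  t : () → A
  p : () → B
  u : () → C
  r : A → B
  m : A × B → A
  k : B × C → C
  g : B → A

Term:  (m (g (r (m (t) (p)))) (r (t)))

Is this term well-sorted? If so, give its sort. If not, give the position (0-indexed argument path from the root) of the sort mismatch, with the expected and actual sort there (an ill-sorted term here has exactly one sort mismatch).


        (t) : A
        (p) : B
      (m (t) (p)) : A
    (r (m (t) (p))) : B
  (g (r (m (t) (p)))) : A
    (t) : A
  (r (t)) : B
(m (g (r (m (t) (p)))) (r (t))) : A

well-sorted; sort = A


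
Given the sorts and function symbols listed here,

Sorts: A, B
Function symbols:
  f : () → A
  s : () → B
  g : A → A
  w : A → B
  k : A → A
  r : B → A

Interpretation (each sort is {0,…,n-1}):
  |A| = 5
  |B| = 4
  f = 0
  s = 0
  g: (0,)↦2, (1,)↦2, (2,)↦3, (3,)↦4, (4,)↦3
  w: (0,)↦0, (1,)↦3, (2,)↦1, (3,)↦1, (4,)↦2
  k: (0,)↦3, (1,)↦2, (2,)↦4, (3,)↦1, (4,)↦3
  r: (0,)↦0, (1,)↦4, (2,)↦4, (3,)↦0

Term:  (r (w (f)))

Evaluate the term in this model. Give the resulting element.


  f = 0
  (w (f)) = w(0,) = 0
  (r (w (f))) = r(0,) = 0

value = 0


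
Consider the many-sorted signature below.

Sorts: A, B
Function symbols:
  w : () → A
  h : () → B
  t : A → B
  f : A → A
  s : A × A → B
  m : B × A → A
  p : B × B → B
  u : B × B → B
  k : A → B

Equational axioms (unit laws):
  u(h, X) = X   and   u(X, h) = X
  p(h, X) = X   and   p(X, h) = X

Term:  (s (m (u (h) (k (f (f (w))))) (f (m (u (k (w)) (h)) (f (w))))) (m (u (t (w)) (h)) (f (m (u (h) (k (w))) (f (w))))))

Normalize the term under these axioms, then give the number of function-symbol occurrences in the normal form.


1. (s (m (u (h) (k (f (f (w))))) (f (m (u (k (w)) (h)) (f (w))))) (m (u (t (w)) (h)) (f (m (u (h) (k (w))) (f (w))))))  →  (s (m (k (f (f (w)))) (f (m (u (k (w)) (h)) (f (w))))) (m (u (t (w)) (h)) (f (m (u (h) (k (w))) (f (w))))))
2. (s (m (k (f (f (w)))) (f (m (u (k (w)) (h)) (f (w))))) (m (u (t (w)) (h)) (f (m (u (h) (k (w))) (f (w))))))  →  (s (m (k (f (f (w)))) (f (m (k (w)) (f (w))))) (m (u (t (w)) (h)) (f (m (u (h) (k (w))) (f (w))))))
3. (s (m (k (f (f (w)))) (f (m (k (w)) (f (w))))) (m (u (t (w)) (h)) (f (m (u (h) (k (w))) (f (w))))))  →  (s (m (k (f (f (w)))) (f (m (k (w)) (f (w))))) (m (t (w)) (f (m (u (h) (k (w))) (f (w))))))
4. (s (m (k (f (f (w)))) (f (m (k (w)) (f (w))))) (m (t (w)) (f (m (u (h) (k (w))) (f (w))))))  →  (s (m (k (f (f (w)))) (f (m (k (w)) (f (w))))) (m (t (w)) (f (m (k (w)) (f (w))))))
normal form: (s (m (k (f (f (w)))) (f (m (k (w)) (f (w))))) (m (t (w)) (f (m (k (w)) (f (w))))))

size = 21


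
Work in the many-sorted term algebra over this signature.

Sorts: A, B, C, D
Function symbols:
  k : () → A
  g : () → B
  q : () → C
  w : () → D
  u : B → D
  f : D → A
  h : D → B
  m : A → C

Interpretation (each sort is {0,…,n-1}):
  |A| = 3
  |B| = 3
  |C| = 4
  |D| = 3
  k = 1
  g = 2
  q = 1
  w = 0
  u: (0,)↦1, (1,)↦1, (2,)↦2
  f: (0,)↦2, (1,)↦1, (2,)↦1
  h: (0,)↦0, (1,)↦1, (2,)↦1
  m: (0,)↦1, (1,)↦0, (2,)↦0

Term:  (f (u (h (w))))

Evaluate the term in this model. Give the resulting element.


  w = 0
  (h (w)) = h(0,) = 0
  (u (h (w))) = u(0,) = 1
  (f (u (h (w)))) = f(1,) = 1

value = 1


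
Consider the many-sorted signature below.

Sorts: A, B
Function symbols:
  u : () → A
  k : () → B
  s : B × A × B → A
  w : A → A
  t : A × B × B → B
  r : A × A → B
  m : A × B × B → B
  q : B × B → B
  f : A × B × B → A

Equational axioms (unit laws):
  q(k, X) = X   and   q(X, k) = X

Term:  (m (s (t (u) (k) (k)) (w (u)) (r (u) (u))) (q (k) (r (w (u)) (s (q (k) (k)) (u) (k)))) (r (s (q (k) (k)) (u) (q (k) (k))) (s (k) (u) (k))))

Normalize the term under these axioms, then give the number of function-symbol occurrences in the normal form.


1. (m (s (t (u) (k) (k)) (w (u)) (r (u) (u))) (q (k) (r (w (u)) (s (q (k) (k)) (u) (k)))) (r (s (q (k) (k)) (u) (q (k) (k))) (s (k) (u) (k))))  →  (m (s (t (u) (k) (k)) (w (u)) (r (u) (u))) (r (w (u)) (s (q (k) (k)) (u) (k))) (r (s (q (k) (k)) (u) (q (k) (k))) (s (k) (u) (k))))
2. (m (s (t (u) (k) (k)) (w (u)) (r (u) (u))) (r (w (u)) (s (q (k) (k)) (u) (k))) (r (s (q (k) (k)) (u) (q (k) (k))) (s (k) (u) (k))))  →  (m (s (t (u) (k) (k)) (w (u)) (r (u) (u))) (r (w (u)) (s (k) (u) (k))) (r (s (q (k) (k)) (u) (q (k) (k))) (s (k) (u) (k))))
3. (m (s (t (u) (k) (k)) (w (u)) (r (u) (u))) (r (w (u)) (s (k) (u) (k))) (r (s (q (k) (k)) (u) (q (k) (k))) (s (k) (u) (k))))  →  (m (s (t (u) (k) (k)) (w (u)) (r (u) (u))) (r (w (u)) (s (k) (u) (k))) (r (s (k) (u) (q (k) (k))) (s (k) (u) (k))))
4. (m (s (t (u) (k) (k)) (w (u)) (r (u) (u))) (r (w (u)) (s (k) (u) (k))) (r (s (k) (u) (q (k) (k))) (s (k) (u) (k))))  →  (m (s (t (u) (k) (k)) (w (u)) (r (u) (u))) (r (w (u)) (s (k) (u) (k))) (r (s (k) (u) (k)) (s (k) (u) (k))))
normal form: (m (s (t (u) (k) (k)) (w (u)) (r (u) (u))) (r (w (u)) (s (k) (u) (k))) (r (s (k) (u) (k)) (s (k) (u) (k))))

size = 27


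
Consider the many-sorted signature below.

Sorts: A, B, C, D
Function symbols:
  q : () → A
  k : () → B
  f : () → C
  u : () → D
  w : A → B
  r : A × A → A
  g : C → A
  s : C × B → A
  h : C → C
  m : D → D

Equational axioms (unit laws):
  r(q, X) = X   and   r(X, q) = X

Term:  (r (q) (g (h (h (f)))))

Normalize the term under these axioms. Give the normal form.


normal form = (g (h (h (f))))

1. (r (q) (g (h (h (f)))))  →  (g (h (h (f))))


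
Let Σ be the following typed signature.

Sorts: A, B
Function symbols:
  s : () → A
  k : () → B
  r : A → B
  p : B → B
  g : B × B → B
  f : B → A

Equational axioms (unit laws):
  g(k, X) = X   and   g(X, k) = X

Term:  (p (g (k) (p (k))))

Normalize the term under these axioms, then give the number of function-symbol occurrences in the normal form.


size = 3

1. (p (g (k) (p (k))))  →  (p (p (k)))
normal form: (p (p (k)))


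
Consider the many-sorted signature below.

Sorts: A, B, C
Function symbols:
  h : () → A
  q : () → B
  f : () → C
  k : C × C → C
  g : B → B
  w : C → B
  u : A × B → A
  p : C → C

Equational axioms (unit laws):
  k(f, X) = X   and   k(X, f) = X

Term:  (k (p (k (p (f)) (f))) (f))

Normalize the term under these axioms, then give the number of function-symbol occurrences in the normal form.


size = 3

1. (k (p (k (p (f)) (f))) (f))  →  (p (k (p (f)) (f)))
2. (p (k (p (f)) (f)))  →  (p (p (f)))
normal form: (p (p (f)))


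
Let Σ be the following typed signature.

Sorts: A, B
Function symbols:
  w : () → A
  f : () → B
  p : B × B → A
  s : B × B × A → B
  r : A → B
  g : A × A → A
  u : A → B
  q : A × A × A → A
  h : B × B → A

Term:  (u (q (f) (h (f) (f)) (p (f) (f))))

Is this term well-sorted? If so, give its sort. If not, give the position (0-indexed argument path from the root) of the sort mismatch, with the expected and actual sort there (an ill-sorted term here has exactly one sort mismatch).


    (f) : B
      (f) : B
      (f) : B
    (h (f) (f)) : A
      (f) : B
      (f) : B
    (p (f) (f)) : A
  (q (f) (h (f) (f)) (p (f) (f))) : ✗ arg 0 at [0, 0] has sort B, expected A

ill-sorted at position [0, 0]: expected A, got B


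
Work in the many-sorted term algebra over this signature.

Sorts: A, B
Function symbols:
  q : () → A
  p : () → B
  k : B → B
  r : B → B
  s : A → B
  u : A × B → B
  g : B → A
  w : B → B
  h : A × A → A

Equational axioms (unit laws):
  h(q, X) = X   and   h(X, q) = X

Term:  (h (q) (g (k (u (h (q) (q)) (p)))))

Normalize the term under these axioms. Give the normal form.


normal form = (g (k (u (q) (p))))

1. (h (q) (g (k (u (h (q) (q)) (p)))))  →  (g (k (u (h (q) (q)) (p))))
2. (g (k (u (h (q) (q)) (p))))  →  (g (k (u (q) (p))))


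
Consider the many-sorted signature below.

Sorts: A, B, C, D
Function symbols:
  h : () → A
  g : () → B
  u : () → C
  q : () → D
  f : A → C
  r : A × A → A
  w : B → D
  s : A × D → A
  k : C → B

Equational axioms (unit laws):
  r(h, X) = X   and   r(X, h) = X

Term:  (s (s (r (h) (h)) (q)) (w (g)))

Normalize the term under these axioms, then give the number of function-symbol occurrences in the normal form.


size = 6

1. (s (s (r (h) (h)) (q)) (w (g)))  →  (s (s (h) (q)) (w (g)))
normal form: (s (s (h) (q)) (w (g)))


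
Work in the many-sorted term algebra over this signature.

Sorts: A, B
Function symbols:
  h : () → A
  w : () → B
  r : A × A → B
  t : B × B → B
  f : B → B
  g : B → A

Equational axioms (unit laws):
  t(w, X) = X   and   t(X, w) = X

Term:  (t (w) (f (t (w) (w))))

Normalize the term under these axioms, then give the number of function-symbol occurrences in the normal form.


size = 2

1. (t (w) (f (t (w) (w))))  →  (f (t (w) (w)))
2. (f (t (w) (w)))  →  (f (w))
normal form: (f (w))


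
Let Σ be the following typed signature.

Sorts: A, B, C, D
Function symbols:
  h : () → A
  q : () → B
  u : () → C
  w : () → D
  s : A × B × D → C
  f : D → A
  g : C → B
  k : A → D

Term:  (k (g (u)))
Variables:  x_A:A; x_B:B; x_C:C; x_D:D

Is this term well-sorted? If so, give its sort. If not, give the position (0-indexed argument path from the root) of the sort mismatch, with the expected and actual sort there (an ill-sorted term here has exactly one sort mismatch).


    (u) : C
  (g (u)) : B
(k (g (u))) : ✗ arg 0 at [0] has sort B, expected A

ill-sorted at position [0]: expected A, got B


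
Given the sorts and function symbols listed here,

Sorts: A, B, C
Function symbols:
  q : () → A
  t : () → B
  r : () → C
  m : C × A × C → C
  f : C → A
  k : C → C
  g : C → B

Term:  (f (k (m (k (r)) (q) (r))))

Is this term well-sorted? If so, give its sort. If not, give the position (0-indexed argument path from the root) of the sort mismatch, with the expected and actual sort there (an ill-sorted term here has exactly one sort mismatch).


        (r) : C
      (k (r)) : C
      (q) : A
      (r) : C
    (m (k (r)) (q) (r)) : C
  (k (m (k (r)) (q) (r))) : C
(f (k (m (k (r)) (q) (r)))) : A

well-sorted; sort = A


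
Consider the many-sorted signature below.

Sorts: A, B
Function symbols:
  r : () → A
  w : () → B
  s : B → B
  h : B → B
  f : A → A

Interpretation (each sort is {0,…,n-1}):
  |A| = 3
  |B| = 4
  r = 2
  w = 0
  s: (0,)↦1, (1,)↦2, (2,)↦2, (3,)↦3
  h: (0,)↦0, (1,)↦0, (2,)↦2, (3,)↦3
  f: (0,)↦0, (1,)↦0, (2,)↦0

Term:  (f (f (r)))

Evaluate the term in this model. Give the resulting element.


value = 0

  r = 2
  (f (r)) = f(2,) = 0
  (f (f (r))) = f(0,) = 0


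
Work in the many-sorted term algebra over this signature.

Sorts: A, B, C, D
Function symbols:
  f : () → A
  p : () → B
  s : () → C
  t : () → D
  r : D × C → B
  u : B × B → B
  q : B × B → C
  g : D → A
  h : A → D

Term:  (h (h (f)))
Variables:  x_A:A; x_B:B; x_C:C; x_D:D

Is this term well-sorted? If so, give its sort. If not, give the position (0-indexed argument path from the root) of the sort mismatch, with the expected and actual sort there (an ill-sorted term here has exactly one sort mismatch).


    (f) : A
  (h (f)) : D
(h (h (f))) : ✗ arg 0 at [0] has sort D, expected A

ill-sorted at position [0]: expected A, got D


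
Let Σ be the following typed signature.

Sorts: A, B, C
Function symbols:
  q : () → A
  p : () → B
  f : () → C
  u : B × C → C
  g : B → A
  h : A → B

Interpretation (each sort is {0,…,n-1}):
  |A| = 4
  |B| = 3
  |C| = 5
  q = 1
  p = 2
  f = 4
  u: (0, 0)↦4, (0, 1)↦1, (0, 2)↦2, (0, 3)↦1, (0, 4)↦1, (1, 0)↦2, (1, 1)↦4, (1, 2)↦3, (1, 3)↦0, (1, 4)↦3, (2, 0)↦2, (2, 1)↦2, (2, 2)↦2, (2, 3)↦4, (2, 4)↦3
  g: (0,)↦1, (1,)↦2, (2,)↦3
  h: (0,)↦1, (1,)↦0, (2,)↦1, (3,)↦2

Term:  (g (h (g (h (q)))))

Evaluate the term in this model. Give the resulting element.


  q = 1
  (h (q)) = h(1,) = 0
  (g (h (q))) = g(0,) = 1
  (h (g (h (q)))) = h(1,) = 0
  (g (h (g (h (q))))) = g(0,) = 1

value = 1


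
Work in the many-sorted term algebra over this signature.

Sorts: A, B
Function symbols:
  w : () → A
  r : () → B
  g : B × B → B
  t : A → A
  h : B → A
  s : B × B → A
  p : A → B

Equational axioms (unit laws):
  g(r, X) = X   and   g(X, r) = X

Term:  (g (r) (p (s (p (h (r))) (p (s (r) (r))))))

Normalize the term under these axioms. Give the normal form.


normal form = (p (s (p (h (r))) (p (s (r) (r)))))

1. (g (r) (p (s (p (h (r))) (p (s (r) (r))))))  →  (p (s (p (h (r))) (p (s (r) (r)))))


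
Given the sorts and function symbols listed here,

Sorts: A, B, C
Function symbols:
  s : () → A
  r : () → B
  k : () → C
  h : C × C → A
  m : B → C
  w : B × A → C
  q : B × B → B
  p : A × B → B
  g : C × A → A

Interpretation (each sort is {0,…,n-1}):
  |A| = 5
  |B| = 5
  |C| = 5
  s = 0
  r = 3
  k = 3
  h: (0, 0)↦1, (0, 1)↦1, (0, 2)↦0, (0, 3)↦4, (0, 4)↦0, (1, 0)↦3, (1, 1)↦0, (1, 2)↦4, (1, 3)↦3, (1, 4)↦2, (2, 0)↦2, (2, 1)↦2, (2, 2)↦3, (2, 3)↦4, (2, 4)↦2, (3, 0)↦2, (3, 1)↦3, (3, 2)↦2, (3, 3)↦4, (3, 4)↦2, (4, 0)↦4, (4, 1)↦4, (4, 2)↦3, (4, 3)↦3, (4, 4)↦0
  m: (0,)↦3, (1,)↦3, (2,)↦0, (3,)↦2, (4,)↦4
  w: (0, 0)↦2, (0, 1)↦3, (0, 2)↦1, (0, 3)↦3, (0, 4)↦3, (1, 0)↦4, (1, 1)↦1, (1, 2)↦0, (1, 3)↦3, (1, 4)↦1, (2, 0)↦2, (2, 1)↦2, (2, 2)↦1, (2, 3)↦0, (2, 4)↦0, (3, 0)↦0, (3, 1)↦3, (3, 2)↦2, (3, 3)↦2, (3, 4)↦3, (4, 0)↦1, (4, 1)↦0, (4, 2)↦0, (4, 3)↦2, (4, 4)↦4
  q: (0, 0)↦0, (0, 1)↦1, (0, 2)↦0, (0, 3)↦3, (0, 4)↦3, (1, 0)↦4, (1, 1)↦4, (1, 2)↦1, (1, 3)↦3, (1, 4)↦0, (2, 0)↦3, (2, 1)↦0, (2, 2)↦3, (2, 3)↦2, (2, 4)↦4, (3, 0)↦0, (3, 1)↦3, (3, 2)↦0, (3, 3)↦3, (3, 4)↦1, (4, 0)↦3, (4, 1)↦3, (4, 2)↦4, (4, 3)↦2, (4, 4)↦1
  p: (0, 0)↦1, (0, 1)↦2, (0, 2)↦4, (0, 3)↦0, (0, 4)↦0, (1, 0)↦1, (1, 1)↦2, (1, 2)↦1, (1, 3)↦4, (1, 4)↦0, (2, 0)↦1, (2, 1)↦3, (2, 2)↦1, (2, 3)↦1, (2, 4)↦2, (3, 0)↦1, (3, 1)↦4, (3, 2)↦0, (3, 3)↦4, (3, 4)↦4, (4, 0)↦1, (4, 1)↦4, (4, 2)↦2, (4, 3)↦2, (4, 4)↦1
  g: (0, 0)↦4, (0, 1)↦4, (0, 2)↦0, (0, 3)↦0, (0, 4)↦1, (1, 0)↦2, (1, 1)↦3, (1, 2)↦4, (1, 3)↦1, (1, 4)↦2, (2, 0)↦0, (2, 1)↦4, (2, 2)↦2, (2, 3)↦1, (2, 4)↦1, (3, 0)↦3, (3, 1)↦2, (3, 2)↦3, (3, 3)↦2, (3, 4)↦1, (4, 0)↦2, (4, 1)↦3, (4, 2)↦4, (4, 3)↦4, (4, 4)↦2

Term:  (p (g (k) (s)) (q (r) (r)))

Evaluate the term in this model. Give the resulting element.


  k = 3
  s = 0
  (g (k) (s)) = g(3, 0) = 3
  r = 3
  r = 3
  (q (r) (r)) = q(3, 3) = 3
  (p (g (k) (s)) (q (r) (r))) = p(3, 3) = 4

value = 4


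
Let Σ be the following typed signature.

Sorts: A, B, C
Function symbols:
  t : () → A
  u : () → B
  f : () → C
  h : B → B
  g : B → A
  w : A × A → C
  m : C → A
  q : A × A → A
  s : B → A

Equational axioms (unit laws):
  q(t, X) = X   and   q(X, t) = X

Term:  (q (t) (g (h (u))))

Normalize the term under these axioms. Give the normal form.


1. (q (t) (g (h (u))))  →  (g (h (u)))

normal form = (g (h (u)))


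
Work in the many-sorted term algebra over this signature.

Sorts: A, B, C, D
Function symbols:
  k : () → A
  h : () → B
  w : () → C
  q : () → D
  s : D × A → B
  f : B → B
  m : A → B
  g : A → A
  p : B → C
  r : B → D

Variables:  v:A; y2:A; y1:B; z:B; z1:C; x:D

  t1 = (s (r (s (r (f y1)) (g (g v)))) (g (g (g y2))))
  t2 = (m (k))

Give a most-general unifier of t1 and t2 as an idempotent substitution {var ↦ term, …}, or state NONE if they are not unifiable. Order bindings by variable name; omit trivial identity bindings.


NONE (not unifiable)

head clash or occurs-check failure — not unifiable


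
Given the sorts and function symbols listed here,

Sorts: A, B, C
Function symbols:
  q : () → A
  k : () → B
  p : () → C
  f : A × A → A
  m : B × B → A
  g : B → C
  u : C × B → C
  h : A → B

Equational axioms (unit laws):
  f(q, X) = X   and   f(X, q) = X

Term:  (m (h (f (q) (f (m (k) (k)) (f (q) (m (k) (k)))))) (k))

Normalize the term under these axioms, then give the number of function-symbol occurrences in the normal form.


1. (m (h (f (q) (f (m (k) (k)) (f (q) (m (k) (k)))))) (k))  →  (m (h (f (m (k) (k)) (f (q) (m (k) (k))))) (k))
2. (m (h (f (m (k) (k)) (f (q) (m (k) (k))))) (k))  →  (m (h (f (m (k) (k)) (m (k) (k)))) (k))
normal form: (m (h (f (m (k) (k)) (m (k) (k)))) (k))

size = 10


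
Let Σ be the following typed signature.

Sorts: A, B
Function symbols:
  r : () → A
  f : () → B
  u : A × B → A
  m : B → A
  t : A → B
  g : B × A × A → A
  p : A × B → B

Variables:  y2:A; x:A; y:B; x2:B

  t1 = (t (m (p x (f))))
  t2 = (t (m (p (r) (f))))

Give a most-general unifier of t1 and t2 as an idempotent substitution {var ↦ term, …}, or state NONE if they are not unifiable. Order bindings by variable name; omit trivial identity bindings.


{x ↦ (r)}


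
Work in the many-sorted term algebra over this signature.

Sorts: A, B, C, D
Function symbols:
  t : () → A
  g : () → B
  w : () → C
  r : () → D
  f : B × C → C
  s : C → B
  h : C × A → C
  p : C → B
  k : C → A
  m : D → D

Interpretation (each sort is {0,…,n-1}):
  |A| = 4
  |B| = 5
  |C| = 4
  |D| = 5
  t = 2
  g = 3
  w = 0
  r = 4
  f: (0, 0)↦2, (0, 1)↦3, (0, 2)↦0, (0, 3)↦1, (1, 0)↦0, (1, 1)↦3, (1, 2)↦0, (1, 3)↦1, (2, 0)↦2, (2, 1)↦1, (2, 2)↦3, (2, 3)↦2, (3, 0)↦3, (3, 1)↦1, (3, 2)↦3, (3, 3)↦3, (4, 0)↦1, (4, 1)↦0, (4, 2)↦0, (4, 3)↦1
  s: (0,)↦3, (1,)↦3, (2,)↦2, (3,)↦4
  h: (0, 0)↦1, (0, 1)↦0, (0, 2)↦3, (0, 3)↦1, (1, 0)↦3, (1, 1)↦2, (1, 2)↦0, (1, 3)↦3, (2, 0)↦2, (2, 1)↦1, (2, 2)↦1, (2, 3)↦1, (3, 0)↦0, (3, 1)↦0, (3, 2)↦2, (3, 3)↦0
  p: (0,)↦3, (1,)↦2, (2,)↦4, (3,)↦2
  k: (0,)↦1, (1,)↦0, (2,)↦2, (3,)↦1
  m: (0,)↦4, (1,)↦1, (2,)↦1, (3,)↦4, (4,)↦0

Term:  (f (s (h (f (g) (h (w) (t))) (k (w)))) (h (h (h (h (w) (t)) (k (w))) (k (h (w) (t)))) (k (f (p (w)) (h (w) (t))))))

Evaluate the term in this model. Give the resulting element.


value = 3

  g = 3
  w = 0
  t = 2
  (h (w) (t)) = h(0, 2) = 3
  (f (g) (h (w) (t))) = f(3, 3) = 3
  w = 0
  (k (w)) = k(0,) = 1
  (h (f (g) (h (w) (t))) (k (w))) = h(3, 1) = 0
  (s (h (f (g) (h (w) (t))) (k (w)))) = s(0,) = 3
  w = 0
  t = 2
  (h (w) (t)) = h(0, 2) = 3
  w = 0
  (k (w)) = k(0,) = 1
  (h (h (w) (t)) (k (w))) = h(3, 1) = 0
  w = 0
  t = 2
  (h (w) (t)) = h(0, 2) = 3
  (k (h (w) (t))) = k(3,) = 1
  (h (h (h (w) (t)) (k (w))) (k (h (w) (t)))) = h(0, 1) = 0
  w = 0
  (p (w)) = p(0,) = 3
  w = 0
  t = 2
  (h (w) (t)) = h(0, 2) = 3
  (f (p (w)) (h (w) (t))) = f(3, 3) = 3
  (k (f (p (w)) (h (w) (t)))) = k(3,) = 1
  (h (h (h (h (w) (t)) (k (w))) (k (h (w) (t)))) (k (f (p (w)) (h (w) (t))))) = h(0, 1) = 0
  (f (s (h (f (g) (h (w) (t))) (k (w)))) (h (h (h (h (w) (t)) (k (w))) (k (h (w) (t)))) (k (f (p (w)) (h (w) (t)))))) = f(3, 0) = 3


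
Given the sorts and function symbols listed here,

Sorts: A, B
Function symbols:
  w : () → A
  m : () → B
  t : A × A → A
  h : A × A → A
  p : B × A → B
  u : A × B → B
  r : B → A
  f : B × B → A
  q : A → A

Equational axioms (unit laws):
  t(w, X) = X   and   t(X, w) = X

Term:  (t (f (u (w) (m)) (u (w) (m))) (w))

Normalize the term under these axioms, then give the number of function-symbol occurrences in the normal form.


size = 7

1. (t (f (u (w) (m)) (u (w) (m))) (w))  →  (f (u (w) (m)) (u (w) (m)))
normal form: (f (u (w) (m)) (u (w) (m)))


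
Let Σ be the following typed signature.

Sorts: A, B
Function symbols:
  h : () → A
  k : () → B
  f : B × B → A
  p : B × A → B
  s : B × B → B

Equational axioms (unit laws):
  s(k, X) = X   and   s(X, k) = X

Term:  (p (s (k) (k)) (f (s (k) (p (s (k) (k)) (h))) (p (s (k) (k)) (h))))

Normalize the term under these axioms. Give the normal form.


normal form = (p (k) (f (p (k) (h)) (p (k) (h))))

1. (p (s (k) (k)) (f (s (k) (p (s (k) (k)) (h))) (p (s (k) (k)) (h))))  →  (p (k) (f (s (k) (p (s (k) (k)) (h))) (p (s (k) (k)) (h))))
2. (p (k) (f (s (k) (p (s (k) (k)) (h))) (p (s (k) (k)) (h))))  →  (p (k) (f (p (s (k) (k)) (h)) (p (s (k) (k)) (h))))
3. (p (k) (f (p (s (k) (k)) (h)) (p (s (k) (k)) (h))))  →  (p (k) (f (p (k) (h)) (p (s (k) (k)) (h))))
4. (p (k) (f (p (k) (h)) (p (s (k) (k)) (h))))  →  (p (k) (f (p (k) (h)) (p (k) (h))))


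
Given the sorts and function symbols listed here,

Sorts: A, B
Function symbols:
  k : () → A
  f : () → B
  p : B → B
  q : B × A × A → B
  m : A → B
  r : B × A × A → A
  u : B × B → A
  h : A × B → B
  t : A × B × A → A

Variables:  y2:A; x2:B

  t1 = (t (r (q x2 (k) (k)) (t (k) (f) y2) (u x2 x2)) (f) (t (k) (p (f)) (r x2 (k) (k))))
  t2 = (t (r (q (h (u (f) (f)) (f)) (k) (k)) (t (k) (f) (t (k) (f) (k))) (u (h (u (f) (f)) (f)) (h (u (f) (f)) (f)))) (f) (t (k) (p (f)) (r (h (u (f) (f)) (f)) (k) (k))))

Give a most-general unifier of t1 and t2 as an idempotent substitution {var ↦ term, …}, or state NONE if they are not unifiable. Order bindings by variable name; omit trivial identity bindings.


{x2 ↦ (h (u (f) (f)) (f)), y2 ↦ (t (k) (f) (k))}


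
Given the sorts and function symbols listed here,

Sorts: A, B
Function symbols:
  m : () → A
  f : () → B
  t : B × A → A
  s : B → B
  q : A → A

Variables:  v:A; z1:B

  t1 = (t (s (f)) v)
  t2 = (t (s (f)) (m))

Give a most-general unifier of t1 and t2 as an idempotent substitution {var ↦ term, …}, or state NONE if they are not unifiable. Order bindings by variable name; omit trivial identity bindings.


{v ↦ (m)}


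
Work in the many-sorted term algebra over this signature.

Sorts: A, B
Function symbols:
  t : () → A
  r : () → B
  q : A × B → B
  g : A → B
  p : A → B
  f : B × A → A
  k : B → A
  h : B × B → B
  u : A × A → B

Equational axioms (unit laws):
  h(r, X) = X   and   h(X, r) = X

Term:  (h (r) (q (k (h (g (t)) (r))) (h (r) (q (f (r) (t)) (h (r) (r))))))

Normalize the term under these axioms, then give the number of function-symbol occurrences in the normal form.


1. (h (r) (q (k (h (g (t)) (r))) (h (r) (q (f (r) (t)) (h (r) (r))))))  →  (q (k (h (g (t)) (r))) (h (r) (q (f (r) (t)) (h (r) (r)))))
2. (q (k (h (g (t)) (r))) (h (r) (q (f (r) (t)) (h (r) (r)))))  →  (q (k (g (t))) (h (r) (q (f (r) (t)) (h (r) (r)))))
3. (q (k (g (t))) (h (r) (q (f (r) (t)) (h (r) (r)))))  →  (q (k (g (t))) (q (f (r) (t)) (h (r) (r))))
4. (q (k (g (t))) (q (f (r) (t)) (h (r) (r))))  →  (q (k (g (t))) (q (f (r) (t)) (r)))
normal form: (q (k (g (t))) (q (f (r) (t)) (r)))

size = 9


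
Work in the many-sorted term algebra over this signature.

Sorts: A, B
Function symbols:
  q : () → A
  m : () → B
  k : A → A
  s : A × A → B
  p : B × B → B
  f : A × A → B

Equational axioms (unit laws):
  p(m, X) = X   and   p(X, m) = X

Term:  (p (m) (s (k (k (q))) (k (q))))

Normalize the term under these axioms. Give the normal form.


normal form = (s (k (k (q))) (k (q)))

1. (p (m) (s (k (k (q))) (k (q))))  →  (s (k (k (q))) (k (q)))


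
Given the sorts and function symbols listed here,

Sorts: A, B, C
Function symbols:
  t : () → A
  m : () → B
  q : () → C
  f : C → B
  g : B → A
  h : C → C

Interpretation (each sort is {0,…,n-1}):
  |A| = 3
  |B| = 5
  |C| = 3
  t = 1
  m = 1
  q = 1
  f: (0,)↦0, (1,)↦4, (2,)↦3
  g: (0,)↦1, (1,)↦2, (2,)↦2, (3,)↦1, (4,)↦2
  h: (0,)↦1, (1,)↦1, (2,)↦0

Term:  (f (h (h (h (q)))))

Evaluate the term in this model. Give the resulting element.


value = 4

  q = 1
  (h (q)) = h(1,) = 1
  (h (h (q))) = h(1,) = 1
  (h (h (h (q)))) = h(1,) = 1
  (f (h (h (h (q))))) = f(1,) = 4


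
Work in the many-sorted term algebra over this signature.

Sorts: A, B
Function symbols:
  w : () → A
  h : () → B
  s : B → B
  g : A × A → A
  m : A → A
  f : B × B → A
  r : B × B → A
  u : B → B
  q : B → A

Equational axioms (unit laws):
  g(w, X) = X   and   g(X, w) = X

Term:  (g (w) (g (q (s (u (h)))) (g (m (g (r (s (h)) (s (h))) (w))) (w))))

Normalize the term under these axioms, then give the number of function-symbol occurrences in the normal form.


1. (g (w) (g (q (s (u (h)))) (g (m (g (r (s (h)) (s (h))) (w))) (w))))  →  (g (q (s (u (h)))) (g (m (g (r (s (h)) (s (h))) (w))) (w)))
2. (g (q (s (u (h)))) (g (m (g (r (s (h)) (s (h))) (w))) (w)))  →  (g (q (s (u (h)))) (m (g (r (s (h)) (s (h))) (w))))
3. (g (q (s (u (h)))) (m (g (r (s (h)) (s (h))) (w))))  →  (g (q (s (u (h)))) (m (r (s (h)) (s (h)))))
normal form: (g (q (s (u (h)))) (m (r (s (h)) (s (h)))))

size = 11


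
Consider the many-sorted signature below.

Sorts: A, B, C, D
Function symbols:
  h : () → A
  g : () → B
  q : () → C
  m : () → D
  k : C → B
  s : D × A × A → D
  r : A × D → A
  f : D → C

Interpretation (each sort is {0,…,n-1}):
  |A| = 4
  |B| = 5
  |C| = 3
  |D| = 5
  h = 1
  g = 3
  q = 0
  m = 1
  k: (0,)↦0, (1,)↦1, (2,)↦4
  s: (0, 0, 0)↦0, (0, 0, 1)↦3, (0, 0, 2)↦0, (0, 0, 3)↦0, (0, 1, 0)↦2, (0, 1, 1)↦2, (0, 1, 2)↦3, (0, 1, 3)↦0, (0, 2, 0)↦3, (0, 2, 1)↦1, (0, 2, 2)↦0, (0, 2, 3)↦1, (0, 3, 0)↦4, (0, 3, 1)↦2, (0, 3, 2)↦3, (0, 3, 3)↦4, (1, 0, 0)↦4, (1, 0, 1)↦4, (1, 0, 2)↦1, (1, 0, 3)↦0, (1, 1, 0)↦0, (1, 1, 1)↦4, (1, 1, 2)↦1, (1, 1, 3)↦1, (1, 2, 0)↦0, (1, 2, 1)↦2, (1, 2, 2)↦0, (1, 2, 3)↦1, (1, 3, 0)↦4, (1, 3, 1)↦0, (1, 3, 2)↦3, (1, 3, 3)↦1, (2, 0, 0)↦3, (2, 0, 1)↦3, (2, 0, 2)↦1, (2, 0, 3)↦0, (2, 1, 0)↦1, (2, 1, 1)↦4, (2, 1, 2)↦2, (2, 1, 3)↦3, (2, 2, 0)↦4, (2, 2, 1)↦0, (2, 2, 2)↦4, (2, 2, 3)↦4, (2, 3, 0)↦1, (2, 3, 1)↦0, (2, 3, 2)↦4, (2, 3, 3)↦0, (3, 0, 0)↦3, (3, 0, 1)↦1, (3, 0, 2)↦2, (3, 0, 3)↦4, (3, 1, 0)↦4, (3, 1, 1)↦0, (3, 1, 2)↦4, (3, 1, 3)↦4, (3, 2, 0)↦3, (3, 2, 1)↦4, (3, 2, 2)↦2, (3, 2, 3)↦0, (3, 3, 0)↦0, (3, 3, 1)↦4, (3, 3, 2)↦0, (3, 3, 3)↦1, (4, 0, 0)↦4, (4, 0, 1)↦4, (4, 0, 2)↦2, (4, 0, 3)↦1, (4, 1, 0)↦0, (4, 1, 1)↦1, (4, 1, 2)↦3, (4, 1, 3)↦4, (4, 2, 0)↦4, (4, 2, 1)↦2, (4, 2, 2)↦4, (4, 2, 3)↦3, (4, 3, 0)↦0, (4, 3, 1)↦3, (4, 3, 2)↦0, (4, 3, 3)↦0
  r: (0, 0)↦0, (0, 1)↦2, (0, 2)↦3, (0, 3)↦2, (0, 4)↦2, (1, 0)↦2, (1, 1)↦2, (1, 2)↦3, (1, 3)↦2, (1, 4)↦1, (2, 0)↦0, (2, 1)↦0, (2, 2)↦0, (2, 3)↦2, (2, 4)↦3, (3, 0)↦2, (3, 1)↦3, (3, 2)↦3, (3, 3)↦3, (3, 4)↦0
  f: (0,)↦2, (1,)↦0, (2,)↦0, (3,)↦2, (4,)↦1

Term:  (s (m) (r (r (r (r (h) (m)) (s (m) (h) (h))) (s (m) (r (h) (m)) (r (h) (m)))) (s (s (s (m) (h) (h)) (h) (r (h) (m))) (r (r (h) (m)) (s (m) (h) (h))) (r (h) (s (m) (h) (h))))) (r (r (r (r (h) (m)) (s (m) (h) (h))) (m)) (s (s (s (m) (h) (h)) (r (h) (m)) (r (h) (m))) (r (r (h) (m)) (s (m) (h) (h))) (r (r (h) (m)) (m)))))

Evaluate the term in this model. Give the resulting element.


value = 3

  m = 1
  h = 1
  m = 1
  (r (h) (m)) = r(1, 1) = 2
  m = 1
  h = 1
  h = 1
  (s (m) (h) (h)) = s(1, 1, 1) = 4
  (r (r (h) (m)) (s (m) (h) (h))) = r(2, 4) = 3
  m = 1
  h = 1
  m = 1
  (r (h) (m)) = r(1, 1) = 2
  h = 1
  m = 1
  (r (h) (m)) = r(1, 1) = 2
  (s (m) (r (h) (m)) (r (h) (m))) = s(1, 2, 2) = 0
  (r (r (r (h) (m)) (s (m) (h) (h))) (s (m) (r (h) (m)) (r (h) (m)))) = r(3, 0) = 2
  m = 1
  h = 1
  h = 1
  (s (m) (h) (h)) = s(1, 1, 1) = 4
  h = 1
  h = 1
  m = 1
  (r (h) (m)) = r(1, 1) = 2
  (s (s (m) (h) (h)) (h) (r (h) (m))) = s(4, 1, 2) = 3
  h = 1
  m = 1
  (r (h) (m)) = r(1, 1) = 2
  m = 1
  h = 1
  h = 1
  (s (m) (h) (h)) = s(1, 1, 1) = 4
  (r (r (h) (m)) (s (m) (h) (h))) = r(2, 4) = 3
  h = 1
  m = 1
  h = 1
  h = 1
  (s (m) (h) (h)) = s(1, 1, 1) = 4
  (r (h) (s (m) (h) (h))) = r(1, 4) = 1
  (s (s (s (m) (h) (h)) (h) (r (h) (m))) (r (r (h) (m)) (s (m) (h) (h))) (r (h) (s (m) (h) (h)))) = s(3, 3, 1) = 4
  (r (r (r (r (h) (m)) (s (m) (h) (h))) (s (m) (r (h) (m)) (r (h) (m)))) (s (s (s (m) (h) (h)) (h) (r (h) (m))) (r (r (h) (m)) (s (m) (h) (h))) (r (h) (s (m) (h) (h))))) = r(2, 4) = 3
  h = 1
  m = 1
  (r (h) (m)) = r(1, 1) = 2
  m = 1
  h = 1
  h = 1
  (s (m) (h) (h)) = s(1, 1, 1) = 4
  (r (r (h) (m)) (s (m) (h) (h))) = r(2, 4) = 3
  m = 1
  (r (r (r (h) (m)) (s (m) (h) (h))) (m)) = r(3, 1) = 3
  m = 1
  h = 1
  h = 1
  (s (m) (h) (h)) = s(1, 1, 1) = 4
  h = 1
  m = 1
  (r (h) (m)) = r(1, 1) = 2
  h = 1
  m = 1
  (r (h) (m)) = r(1, 1) = 2
  (s (s (m) (h) (h)) (r (h) (m)) (r (h) (m))) = s(4, 2, 2) = 4
  h = 1
  m = 1
  (r (h) (m)) = r(1, 1) = 2
  m = 1
  h = 1
  h = 1
  (s (m) (h) (h)) = s(1, 1, 1) = 4
  (r (r (h) (m)) (s (m) (h) (h))) = r(2, 4) = 3
  h = 1
  m = 1
  (r (h) (m)) = r(1, 1) = 2
  m = 1
  (r (r (h) (m)) (m)) = r(2, 1) = 0
  (s (s (s (m) (h) (h)) (r (h) (m)) (r (h) (m))) (r (r (h) (m)) (s (m) (h) (h))) (r (r (h) (m)) (m))) = s(4, 3, 0) = 0
  (r (r (r (r (h) (m)) (s (m) (h) (h))) (m)) (s (s (s (m) (h) (h)) (r (h) (m)) (r (h) (m))) (r (r (h) (m)) (s (m) (h) (h))) (r (r (h) (m)) (m)))) = r(3, 0) = 2
  (s (m) (r (r (r (r (h) (m)) (s (m) (h) (h))) (s (m) (r (h) (m)) (r (h) (m)))) (s (s (s (m) (h) (h)) (h) (r (h) (m))) (r (r (h) (m)) (s (m) (h) (h))) (r (h) (s (m) (h) (h))))) (r (r (r (r (h) (m)) (s (m) (h) (h))) (m)) (s (s (s (m) (h) (h)) (r (h) (m)) (r (h) (m))) (r (r (h) (m)) (s (m) (h) (h))) (r (r (h) (m)) (m))))) = s(1, 3, 2) = 3


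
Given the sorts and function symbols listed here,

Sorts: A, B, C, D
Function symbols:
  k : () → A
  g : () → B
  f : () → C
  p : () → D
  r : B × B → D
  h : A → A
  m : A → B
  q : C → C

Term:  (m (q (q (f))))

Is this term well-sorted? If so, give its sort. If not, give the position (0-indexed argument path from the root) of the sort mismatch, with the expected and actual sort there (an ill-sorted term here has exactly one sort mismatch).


      (f) : C
    (q (f)) : C
  (q (q (f))) : C
(m (q (q (f)))) : ✗ arg 0 at [0] has sort C, expected A

ill-sorted at position [0]: expected A, got C


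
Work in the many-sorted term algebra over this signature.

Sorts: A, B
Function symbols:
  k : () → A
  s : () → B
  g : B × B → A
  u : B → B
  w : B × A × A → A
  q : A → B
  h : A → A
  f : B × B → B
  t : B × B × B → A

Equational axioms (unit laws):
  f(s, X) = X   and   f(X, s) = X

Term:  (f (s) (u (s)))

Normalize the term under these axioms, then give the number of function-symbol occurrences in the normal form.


1. (f (s) (u (s)))  →  (u (s))
normal form: (u (s))

size = 2


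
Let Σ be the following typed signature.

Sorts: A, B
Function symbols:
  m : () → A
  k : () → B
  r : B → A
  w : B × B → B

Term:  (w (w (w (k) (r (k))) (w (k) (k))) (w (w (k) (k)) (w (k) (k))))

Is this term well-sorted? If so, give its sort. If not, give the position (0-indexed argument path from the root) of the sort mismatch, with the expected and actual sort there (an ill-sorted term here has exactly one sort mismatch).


ill-sorted at position [0, 0, 1]: expected B, got A

      (k) : B
        (k) : B
      (r (k)) : A
    (w (k) (r (k))) : ✗ arg 1 at [0, 0, 1] has sort A, expected B
      (k) : B
      (k) : B
    (w (k) (k)) : B
      (k) : B
      (k) : B
    (w (k) (k)) : B
      (k) : B
      (k) : B
    (w (k) (k)) : B
  (w (w (k) (k)) (w (k) (k))) : B


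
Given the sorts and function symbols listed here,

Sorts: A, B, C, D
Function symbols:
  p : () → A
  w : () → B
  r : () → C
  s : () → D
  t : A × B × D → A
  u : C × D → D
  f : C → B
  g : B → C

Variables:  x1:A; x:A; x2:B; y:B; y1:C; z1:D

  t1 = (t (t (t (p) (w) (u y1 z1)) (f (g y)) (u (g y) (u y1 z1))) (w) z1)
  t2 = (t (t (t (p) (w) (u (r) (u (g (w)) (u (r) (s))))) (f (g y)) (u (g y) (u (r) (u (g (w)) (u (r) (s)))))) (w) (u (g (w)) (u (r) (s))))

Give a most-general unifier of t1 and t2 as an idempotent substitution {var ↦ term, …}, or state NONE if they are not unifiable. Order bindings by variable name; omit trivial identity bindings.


{y1 ↦ (r), z1 ↦ (u (g (w)) (u (r) (s)))}


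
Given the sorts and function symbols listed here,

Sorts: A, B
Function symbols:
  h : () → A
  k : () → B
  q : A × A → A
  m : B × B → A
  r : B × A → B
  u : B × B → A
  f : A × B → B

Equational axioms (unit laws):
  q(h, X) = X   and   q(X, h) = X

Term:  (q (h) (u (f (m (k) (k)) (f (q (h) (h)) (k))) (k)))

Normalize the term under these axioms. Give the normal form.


normal form = (u (f (m (k) (k)) (f (h) (k))) (k))

1. (q (h) (u (f (m (k) (k)) (f (q (h) (h)) (k))) (k)))  →  (u (f (m (k) (k)) (f (q (h) (h)) (k))) (k))
2. (u (f (m (k) (k)) (f (q (h) (h)) (k))) (k))  →  (u (f (m (k) (k)) (f (h) (k))) (k))


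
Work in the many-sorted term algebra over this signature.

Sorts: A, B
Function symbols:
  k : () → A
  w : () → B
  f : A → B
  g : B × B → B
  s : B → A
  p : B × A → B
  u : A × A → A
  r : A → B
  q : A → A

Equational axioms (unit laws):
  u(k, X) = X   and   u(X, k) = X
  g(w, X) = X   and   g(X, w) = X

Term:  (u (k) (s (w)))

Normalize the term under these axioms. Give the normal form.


1. (u (k) (s (w)))  →  (s (w))

normal form = (s (w))


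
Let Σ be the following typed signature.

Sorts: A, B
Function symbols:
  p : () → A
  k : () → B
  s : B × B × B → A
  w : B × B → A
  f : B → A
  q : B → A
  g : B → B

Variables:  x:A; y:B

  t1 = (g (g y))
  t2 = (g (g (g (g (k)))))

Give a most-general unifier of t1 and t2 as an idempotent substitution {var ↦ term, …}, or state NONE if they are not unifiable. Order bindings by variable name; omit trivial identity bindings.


{y ↦ (g (g (k)))}


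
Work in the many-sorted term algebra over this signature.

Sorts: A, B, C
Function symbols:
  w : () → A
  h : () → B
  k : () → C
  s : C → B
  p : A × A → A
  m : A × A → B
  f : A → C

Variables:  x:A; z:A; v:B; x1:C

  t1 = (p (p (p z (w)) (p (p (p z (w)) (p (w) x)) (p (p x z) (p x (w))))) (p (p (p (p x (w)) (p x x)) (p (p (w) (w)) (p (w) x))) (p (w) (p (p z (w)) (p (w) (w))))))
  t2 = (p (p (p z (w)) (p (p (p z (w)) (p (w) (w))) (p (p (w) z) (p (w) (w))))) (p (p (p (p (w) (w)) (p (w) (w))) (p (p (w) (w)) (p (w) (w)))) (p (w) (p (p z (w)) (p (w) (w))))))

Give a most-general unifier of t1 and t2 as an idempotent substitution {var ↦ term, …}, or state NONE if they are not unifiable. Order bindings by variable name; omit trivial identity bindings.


{x ↦ (w)}


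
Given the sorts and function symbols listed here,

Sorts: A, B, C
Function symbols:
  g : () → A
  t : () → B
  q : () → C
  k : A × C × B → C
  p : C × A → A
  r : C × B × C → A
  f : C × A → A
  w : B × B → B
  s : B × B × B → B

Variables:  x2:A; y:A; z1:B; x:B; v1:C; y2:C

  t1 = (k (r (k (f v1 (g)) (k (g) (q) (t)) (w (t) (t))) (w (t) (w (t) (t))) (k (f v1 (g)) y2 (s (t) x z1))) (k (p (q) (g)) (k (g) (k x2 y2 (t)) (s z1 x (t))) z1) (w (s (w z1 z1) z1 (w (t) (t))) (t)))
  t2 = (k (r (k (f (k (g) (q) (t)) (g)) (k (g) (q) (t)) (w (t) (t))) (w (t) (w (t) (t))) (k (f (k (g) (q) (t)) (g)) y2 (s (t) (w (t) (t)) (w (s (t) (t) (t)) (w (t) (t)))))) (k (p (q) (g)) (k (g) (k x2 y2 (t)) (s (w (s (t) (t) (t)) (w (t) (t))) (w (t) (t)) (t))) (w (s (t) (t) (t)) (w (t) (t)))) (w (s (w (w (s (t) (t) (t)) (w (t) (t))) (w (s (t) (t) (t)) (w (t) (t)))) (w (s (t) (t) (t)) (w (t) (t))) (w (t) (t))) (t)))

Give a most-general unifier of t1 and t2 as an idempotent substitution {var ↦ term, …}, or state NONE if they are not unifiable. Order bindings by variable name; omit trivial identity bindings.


{v1 ↦ (k (g) (q) (t)), x ↦ (w (t) (t)), z1 ↦ (w (s (t) (t) (t)) (w (t) (t)))}
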